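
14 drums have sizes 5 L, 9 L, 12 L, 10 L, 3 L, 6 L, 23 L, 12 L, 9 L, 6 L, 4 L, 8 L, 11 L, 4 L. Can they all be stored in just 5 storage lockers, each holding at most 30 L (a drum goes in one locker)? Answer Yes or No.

Yes

A valid assignment using 5 storage lockers:
  locker 1: 23 + 6 = 29
  locker 2: 12 + 12 + 6 = 30
  locker 3: 11 + 10 + 9 = 30
  locker 4: 9 + 8 + 5 + 4 + 4 = 30
  locker 5: 3 = 3
Every load is within 30 L, so 5 storage lockers suffice.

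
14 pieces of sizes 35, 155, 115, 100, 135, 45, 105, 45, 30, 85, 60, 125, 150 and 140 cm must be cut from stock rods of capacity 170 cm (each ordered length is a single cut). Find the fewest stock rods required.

Total = 155 + 150 + 140 + 135 + 125 + 115 + 105 + 100 + 85 + 60 + 45 + 45 + 35 + 30 = 1325 cm.
Lower bound: ⌈1325/170⌉ = 8 stock rods.
A packing using 9 stock rods:
  stock rod 1: 155 = 155
  stock rod 2: 150 = 150
  stock rod 3: 140 + 30 = 170
  stock rod 4: 135 + 35 = 170
  stock rod 5: 125 + 45 = 170
  stock rod 6: 115 + 45 = 160
  stock rod 7: 105 + 60 = 165
  stock rod 8: 100 = 100
  stock rod 9: 85 = 85
No arrangement into 8 stock rods stays within capacity, so 9 is optimal.

9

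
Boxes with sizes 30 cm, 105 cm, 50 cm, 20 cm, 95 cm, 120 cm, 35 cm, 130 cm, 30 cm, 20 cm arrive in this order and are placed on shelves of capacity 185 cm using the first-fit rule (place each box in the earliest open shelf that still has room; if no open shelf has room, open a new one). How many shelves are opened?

4

  30 → shelf 1 (new)  [load 30/185]
  105 → shelf 1  [load 135/185]
  50 → shelf 1  [load 185/185]
  20 → shelf 2 (new)  [load 20/185]
  95 → shelf 2  [load 115/185]
  120 → shelf 3 (new)  [load 120/185]
  35 → shelf 2  [load 150/185]
  130 → shelf 4 (new)  [load 130/185]
  30 → shelf 2  [load 180/185]
  20 → shelf 3  [load 140/185]
4 shelves opened.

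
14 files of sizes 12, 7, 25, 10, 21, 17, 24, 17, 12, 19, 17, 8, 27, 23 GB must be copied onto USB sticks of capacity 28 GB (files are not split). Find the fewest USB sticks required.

Total = 27 + 25 + 24 + 23 + 21 + 19 + 17 + 17 + 17 + 12 + 12 + 10 + 8 + 7 = 239 GB.
Lower bound: ⌈239/28⌉ = 9 USB sticks.
A packing using 10 USB sticks:
  USB stick 1: 27 = 27
  USB stick 2: 25 = 25
  USB stick 3: 24 = 24
  USB stick 4: 23 = 23
  USB stick 5: 21 + 7 = 28
  USB stick 6: 19 + 8 = 27
  USB stick 7: 17 + 10 = 27
  USB stick 8: 17 = 17
  USB stick 9: 17 = 17
  USB stick 10: 12 + 12 = 24
No arrangement into 9 USB sticks stays within capacity, so 10 is optimal.

10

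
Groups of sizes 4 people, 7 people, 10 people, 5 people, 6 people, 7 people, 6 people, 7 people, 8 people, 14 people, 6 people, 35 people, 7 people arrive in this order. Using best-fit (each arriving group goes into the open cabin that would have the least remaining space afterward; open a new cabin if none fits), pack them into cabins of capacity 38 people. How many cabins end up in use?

  4 → cabin 1 (new)  [load 4/38]
  7 → cabin 1  [load 11/38]
  10 → cabin 1  [load 21/38]
  5 → cabin 1  [load 26/38]
  6 → cabin 1  [load 32/38]
  7 → cabin 2 (new)  [load 7/38]
  6 → cabin 1  [load 38/38]
  7 → cabin 2  [load 14/38]
  8 → cabin 2  [load 22/38]
  14 → cabin 2  [load 36/38]
  6 → cabin 3 (new)  [load 6/38]
  35 → cabin 4 (new)  [load 35/38]
  7 → cabin 3  [load 13/38]
4 cabins opened.

4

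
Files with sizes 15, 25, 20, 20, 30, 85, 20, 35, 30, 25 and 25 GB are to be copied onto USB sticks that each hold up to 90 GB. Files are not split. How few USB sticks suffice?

Total = 85 + 35 + 30 + 30 + 25 + 25 + 25 + 20 + 20 + 20 + 15 = 330 GB.
Lower bound: ⌈330/90⌉ = 4 USB sticks.
A packing using 4 USB sticks:
  USB stick 1: 85 = 85
  USB stick 2: 35 + 30 + 25 = 90
  USB stick 3: 30 + 25 + 25 = 80
  USB stick 4: 20 + 20 + 20 + 15 = 75
This matches the lower bound, so 4 is optimal.

4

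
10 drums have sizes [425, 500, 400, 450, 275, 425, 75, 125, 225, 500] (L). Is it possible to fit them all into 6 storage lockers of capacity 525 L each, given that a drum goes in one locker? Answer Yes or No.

No

Total = 3400 L; ⌈3400/525⌉ = 7.
At least 7 storage lockers are required, but only 6 are allowed.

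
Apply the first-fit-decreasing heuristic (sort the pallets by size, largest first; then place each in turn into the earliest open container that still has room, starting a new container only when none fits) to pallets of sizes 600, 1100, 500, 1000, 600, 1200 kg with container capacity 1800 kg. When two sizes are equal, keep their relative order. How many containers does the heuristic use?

3

Sorted descending: 1200, 1100, 1000, 600, 600, 500.
  1200 → container 1 (new)  [load 1200/1800]
  1100 → container 2 (new)  [load 1100/1800]
  1000 → container 3 (new)  [load 1000/1800]
  600 → container 1  [load 1800/1800]
  600 → container 2  [load 1700/1800]
  500 → container 3  [load 1500/1800]
3 containers opened.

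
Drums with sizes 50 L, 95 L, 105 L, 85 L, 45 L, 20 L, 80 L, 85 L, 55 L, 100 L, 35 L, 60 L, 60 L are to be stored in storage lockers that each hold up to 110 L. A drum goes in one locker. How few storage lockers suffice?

Total = 105 + 100 + 95 + 85 + 85 + 80 + 60 + 60 + 55 + 50 + 45 + 35 + 20 = 875 L.
Lower bound: ⌈875/110⌉ = 8 storage lockers.
A packing using 9 storage lockers:
  locker 1: 105 = 105
  locker 2: 100 = 100
  locker 3: 95 = 95
  locker 4: 85 + 20 = 105
  locker 5: 85 = 85
  locker 6: 80 = 80
  locker 7: 60 + 50 = 110
  locker 8: 60 + 45 = 105
  locker 9: 55 + 35 = 90
No arrangement into 8 storage lockers stays within capacity, so 9 is optimal.

9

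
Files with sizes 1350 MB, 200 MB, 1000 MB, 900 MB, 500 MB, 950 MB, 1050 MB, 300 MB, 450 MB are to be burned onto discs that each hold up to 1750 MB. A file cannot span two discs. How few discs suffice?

5

Total = 1350 + 1050 + 1000 + 950 + 900 + 500 + 450 + 300 + 200 = 6700 MB.
Lower bound: ⌈6700/1750⌉ = 4 discs.
Also, 5 files each exceed 875 MB, and no two of those can share a disc, so at least 5 discs are needed.
A packing using 5 discs:
  disc 1: 1350 + 300 = 1650
  disc 2: 1050 + 500 + 200 = 1750
  disc 3: 1000 + 450 = 1450
  disc 4: 950 = 950
  disc 5: 900 = 900
This matches the lower bound, so 5 is optimal.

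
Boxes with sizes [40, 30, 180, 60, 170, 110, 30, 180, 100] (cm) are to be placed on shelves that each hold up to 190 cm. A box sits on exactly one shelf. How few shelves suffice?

5

Total = 180 + 180 + 170 + 110 + 100 + 60 + 40 + 30 + 30 = 900 cm.
Lower bound: ⌈900/190⌉ = 5 shelves.
A packing using 5 shelves:
  shelf 1: 180 = 180
  shelf 2: 180 = 180
  shelf 3: 170 = 170
  shelf 4: 110 + 40 + 30 = 180
  shelf 5: 100 + 60 + 30 = 190
This matches the lower bound, so 5 is optimal.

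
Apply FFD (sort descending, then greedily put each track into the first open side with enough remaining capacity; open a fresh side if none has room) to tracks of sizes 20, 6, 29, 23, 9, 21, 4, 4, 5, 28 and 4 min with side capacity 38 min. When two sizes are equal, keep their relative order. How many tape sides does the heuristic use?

5

Sorted descending: 29, 28, 23, 21, 20, 9, 6, 5, 4, 4, 4.
  29 → side 1 (new)  [load 29/38]
  28 → side 2 (new)  [load 28/38]
  23 → side 3 (new)  [load 23/38]
  21 → side 4 (new)  [load 21/38]
  20 → side 5 (new)  [load 20/38]
  9 → side 1  [load 38/38]
  6 → side 2  [load 34/38]
  5 → side 3  [load 28/38]
  4 → side 2  [load 38/38]
  4 → side 3  [load 32/38]
  4 → side 3  [load 36/38]
5 tape sides opened.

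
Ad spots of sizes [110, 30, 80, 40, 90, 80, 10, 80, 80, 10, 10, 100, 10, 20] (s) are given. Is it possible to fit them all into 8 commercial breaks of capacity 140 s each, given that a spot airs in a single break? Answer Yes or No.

A valid assignment using 7 commercial breaks:
  break 1: 110 + 30 = 140
  break 2: 100 + 40 = 140
  break 3: 90 + 20 + 10 + 10 + 10 = 140
  break 4: 80 + 10 = 90
  break 5: 80 = 80
  break 6: 80 = 80
  break 7: 80 = 80
That uses only 7 ≤ 8, so 8 commercial breaks are enough.

Yes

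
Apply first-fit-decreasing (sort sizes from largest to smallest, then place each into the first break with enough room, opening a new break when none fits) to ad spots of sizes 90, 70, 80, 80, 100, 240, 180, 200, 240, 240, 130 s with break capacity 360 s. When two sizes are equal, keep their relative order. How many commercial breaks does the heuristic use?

Sorted descending: 240, 240, 240, 200, 180, 130, 100, 90, 80, 80, 70.
  240 → break 1 (new)  [load 240/360]
  240 → break 2 (new)  [load 240/360]
  240 → break 3 (new)  [load 240/360]
  200 → break 4 (new)  [load 200/360]
  180 → break 5 (new)  [load 180/360]
  130 → break 4  [load 330/360]
  100 → break 1  [load 340/360]
  90 → break 2  [load 330/360]
  80 → break 3  [load 320/360]
  80 → break 5  [load 260/360]
  70 → break 5  [load 330/360]
5 commercial breaks opened.

5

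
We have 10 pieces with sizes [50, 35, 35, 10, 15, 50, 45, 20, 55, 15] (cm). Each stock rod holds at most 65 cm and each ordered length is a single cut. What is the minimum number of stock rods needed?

Total = 55 + 50 + 50 + 45 + 35 + 35 + 20 + 15 + 15 + 10 = 330 cm.
Lower bound: ⌈330/65⌉ = 6 stock rods.
A packing using 6 stock rods:
  stock rod 1: 55 + 10 = 65
  stock rod 2: 50 + 15 = 65
  stock rod 3: 50 + 15 = 65
  stock rod 4: 45 + 20 = 65
  stock rod 5: 35 = 35
  stock rod 6: 35 = 35
This matches the lower bound, so 6 is optimal.

6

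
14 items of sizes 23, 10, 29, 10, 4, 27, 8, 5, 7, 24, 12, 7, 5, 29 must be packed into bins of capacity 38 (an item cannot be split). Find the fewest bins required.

6

Total = 29 + 29 + 27 + 24 + 23 + 12 + 10 + 10 + 8 + 7 + 7 + 5 + 5 + 4 = 200.
Lower bound: ⌈200/38⌉ = 6 bins.
A packing using 6 bins:
  bin 1: 29 + 8 = 37
  bin 2: 29 + 7 = 36
  bin 3: 27 + 10 = 37
  bin 4: 24 + 12 = 36
  bin 5: 23 + 10 + 5 = 38
  bin 6: 7 + 5 + 4 = 16
This matches the lower bound, so 6 is optimal.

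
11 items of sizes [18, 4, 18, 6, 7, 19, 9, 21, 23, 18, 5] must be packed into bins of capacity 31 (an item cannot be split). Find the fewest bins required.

6

Total = 23 + 21 + 19 + 18 + 18 + 18 + 9 + 7 + 6 + 5 + 4 = 148.
Lower bound: ⌈148/31⌉ = 5 bins.
Also, 6 items each exceed 31/2, and no two of those can share a bin, so at least 6 bins are needed.
A packing using 6 bins:
  bin 1: 23 + 7 = 30
  bin 2: 21 + 9 = 30
  bin 3: 19 + 6 + 5 = 30
  bin 4: 18 + 4 = 22
  bin 5: 18 = 18
  bin 6: 18 = 18
This matches the lower bound, so 6 is optimal.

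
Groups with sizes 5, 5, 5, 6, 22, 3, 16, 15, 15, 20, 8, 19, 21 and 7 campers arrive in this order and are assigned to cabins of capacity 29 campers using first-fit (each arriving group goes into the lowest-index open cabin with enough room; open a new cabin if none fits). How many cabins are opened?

8

  5 → cabin 1 (new)  [load 5/29]
  5 → cabin 1  [load 10/29]
  5 → cabin 1  [load 15/29]
  6 → cabin 1  [load 21/29]
  22 → cabin 2 (new)  [load 22/29]
  3 → cabin 1  [load 24/29]
  16 → cabin 3 (new)  [load 16/29]
  15 → cabin 4 (new)  [load 15/29]
  15 → cabin 5 (new)  [load 15/29]
  20 → cabin 6 (new)  [load 20/29]
  8 → cabin 3  [load 24/29]
  19 → cabin 7 (new)  [load 19/29]
  21 → cabin 8 (new)  [load 21/29]
  7 → cabin 2  [load 29/29]
8 cabins opened.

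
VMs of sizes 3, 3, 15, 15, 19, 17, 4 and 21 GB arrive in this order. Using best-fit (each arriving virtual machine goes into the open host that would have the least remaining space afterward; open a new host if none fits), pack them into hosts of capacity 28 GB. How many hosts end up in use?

5

  3 → host 1 (new)  [load 3/28]
  3 → host 1  [load 6/28]
  15 → host 1  [load 21/28]
  15 → host 2 (new)  [load 15/28]
  19 → host 3 (new)  [load 19/28]
  17 → host 4 (new)  [load 17/28]
  4 → host 1  [load 25/28]
  21 → host 5 (new)  [load 21/28]
5 hosts opened.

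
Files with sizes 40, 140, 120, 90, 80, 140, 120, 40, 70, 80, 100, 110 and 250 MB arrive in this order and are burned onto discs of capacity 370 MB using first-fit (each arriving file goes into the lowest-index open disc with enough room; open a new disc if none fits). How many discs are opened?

4

  40 → disc 1 (new)  [load 40/370]
  140 → disc 1  [load 180/370]
  120 → disc 1  [load 300/370]
  90 → disc 2 (new)  [load 90/370]
  80 → disc 2  [load 170/370]
  140 → disc 2  [load 310/370]
  120 → disc 3 (new)  [load 120/370]
  40 → disc 1  [load 340/370]
  70 → disc 3  [load 190/370]
  80 → disc 3  [load 270/370]
  100 → disc 3  [load 370/370]
  110 → disc 4 (new)  [load 110/370]
  250 → disc 4  [load 360/370]
4 discs opened.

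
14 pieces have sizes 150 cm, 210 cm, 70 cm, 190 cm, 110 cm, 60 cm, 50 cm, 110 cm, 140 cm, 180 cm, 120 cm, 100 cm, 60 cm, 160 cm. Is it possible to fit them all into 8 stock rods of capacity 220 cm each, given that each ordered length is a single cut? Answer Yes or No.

Total = 1710 cm; ⌈1710/220⌉ = 8.
The bound of 8 does not rule out 8, but exhaustive search shows no assignment into 8 stock rods of capacity 220 cm exists — the minimum is 9.

No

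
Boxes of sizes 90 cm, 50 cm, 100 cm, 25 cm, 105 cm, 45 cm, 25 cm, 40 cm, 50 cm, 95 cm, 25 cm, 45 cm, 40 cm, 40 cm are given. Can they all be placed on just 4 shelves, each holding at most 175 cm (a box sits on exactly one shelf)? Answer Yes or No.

Total = 775 cm; ⌈775/175⌉ = 5.
At least 5 shelves are required, but only 4 are allowed.

No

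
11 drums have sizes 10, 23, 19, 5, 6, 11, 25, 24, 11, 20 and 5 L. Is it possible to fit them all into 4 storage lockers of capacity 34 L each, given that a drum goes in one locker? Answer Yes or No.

Total = 159 L; ⌈159/34⌉ = 5.
At least 5 storage lockers are required, but only 4 are allowed.

No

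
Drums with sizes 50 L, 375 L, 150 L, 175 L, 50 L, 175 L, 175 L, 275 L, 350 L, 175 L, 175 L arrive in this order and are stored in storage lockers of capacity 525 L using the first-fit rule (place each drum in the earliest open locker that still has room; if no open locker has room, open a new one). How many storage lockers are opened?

5

  50 → locker 1 (new)  [load 50/525]
  375 → locker 1  [load 425/525]
  150 → locker 2 (new)  [load 150/525]
  175 → locker 2  [load 325/525]
  50 → locker 1  [load 475/525]
  175 → locker 2  [load 500/525]
  175 → locker 3 (new)  [load 175/525]
  275 → locker 3  [load 450/525]
  350 → locker 4 (new)  [load 350/525]
  175 → locker 4  [load 525/525]
  175 → locker 5 (new)  [load 175/525]
5 storage lockers opened.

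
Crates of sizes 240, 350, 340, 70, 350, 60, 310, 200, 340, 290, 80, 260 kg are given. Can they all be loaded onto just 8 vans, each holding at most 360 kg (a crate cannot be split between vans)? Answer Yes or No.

Total = 2890 kg; ⌈2890/360⌉ = 9.
At least 9 vans are required, but only 8 are allowed.

No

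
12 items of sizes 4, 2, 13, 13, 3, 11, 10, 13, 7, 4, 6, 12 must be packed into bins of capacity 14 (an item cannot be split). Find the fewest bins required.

8

Total = 13 + 13 + 13 + 12 + 11 + 10 + 7 + 6 + 4 + 4 + 3 + 2 = 98.
Lower bound: ⌈98/14⌉ = 7 bins.
A packing using 8 bins:
  bin 1: 13 = 13
  bin 2: 13 = 13
  bin 3: 13 = 13
  bin 4: 12 + 2 = 14
  bin 5: 11 + 3 = 14
  bin 6: 10 + 4 = 14
  bin 7: 7 + 6 = 13
  bin 8: 4 = 4
No arrangement into 7 bins stays within capacity, so 8 is optimal.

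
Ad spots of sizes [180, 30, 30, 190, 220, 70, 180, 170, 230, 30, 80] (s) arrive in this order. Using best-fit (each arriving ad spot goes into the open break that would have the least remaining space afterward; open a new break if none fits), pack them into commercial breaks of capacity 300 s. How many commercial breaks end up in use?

  180 → break 1 (new)  [load 180/300]
  30 → break 1  [load 210/300]
  30 → break 1  [load 240/300]
  190 → break 2 (new)  [load 190/300]
  220 → break 3 (new)  [load 220/300]
  70 → break 3  [load 290/300]
  180 → break 4 (new)  [load 180/300]
  170 → break 5 (new)  [load 170/300]
  230 → break 6 (new)  [load 230/300]
  30 → break 1  [load 270/300]
  80 → break 2  [load 270/300]
6 commercial breaks opened.

6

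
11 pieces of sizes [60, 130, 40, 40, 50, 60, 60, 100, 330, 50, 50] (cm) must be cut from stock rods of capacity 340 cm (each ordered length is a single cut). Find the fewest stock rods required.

3

Total = 330 + 130 + 100 + 60 + 60 + 60 + 50 + 50 + 50 + 40 + 40 = 970 cm.
Lower bound: ⌈970/340⌉ = 3 stock rods.
A packing using 3 stock rods:
  stock rod 1: 330 = 330
  stock rod 2: 130 + 100 + 60 + 50 = 340
  stock rod 3: 60 + 60 + 50 + 50 + 40 + 40 = 300
This matches the lower bound, so 3 is optimal.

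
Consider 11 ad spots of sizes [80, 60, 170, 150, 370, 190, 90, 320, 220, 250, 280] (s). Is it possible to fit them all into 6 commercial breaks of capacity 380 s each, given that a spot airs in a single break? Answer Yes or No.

Yes

A valid assignment using 6 commercial breaks:
  break 1: 370 = 370
  break 2: 320 + 60 = 380
  break 3: 280 + 90 = 370
  break 4: 250 + 80 = 330
  break 5: 220 + 150 = 370
  break 6: 190 + 170 = 360
Every load is within 380 s, so 6 commercial breaks suffice.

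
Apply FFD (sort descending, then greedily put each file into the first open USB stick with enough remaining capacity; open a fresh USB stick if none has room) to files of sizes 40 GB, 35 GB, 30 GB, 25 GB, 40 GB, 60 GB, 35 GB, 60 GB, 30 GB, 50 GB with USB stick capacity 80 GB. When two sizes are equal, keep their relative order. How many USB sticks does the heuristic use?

Sorted descending: 60, 60, 50, 40, 40, 35, 35, 30, 30, 25.
  60 → USB stick 1 (new)  [load 60/80]
  60 → USB stick 2 (new)  [load 60/80]
  50 → USB stick 3 (new)  [load 50/80]
  40 → USB stick 4 (new)  [load 40/80]
  40 → USB stick 4  [load 80/80]
  35 → USB stick 5 (new)  [load 35/80]
  35 → USB stick 5  [load 70/80]
  30 → USB stick 3  [load 80/80]
  30 → USB stick 6 (new)  [load 30/80]
  25 → USB stick 6  [load 55/80]
6 USB sticks opened.

6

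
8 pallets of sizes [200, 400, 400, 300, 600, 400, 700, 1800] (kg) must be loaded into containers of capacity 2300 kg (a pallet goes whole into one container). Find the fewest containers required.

Total = 1800 + 700 + 600 + 400 + 400 + 400 + 300 + 200 = 4800 kg.
Lower bound: ⌈4800/2300⌉ = 3 containers.
A packing using 3 containers:
  container 1: 1800 + 400 = 2200
  container 2: 700 + 600 + 400 + 400 + 200 = 2300
  container 3: 300 = 300
This matches the lower bound, so 3 is optimal.

3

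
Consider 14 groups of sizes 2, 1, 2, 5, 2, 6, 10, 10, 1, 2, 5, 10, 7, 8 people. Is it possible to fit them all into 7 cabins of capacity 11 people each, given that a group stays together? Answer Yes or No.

Yes

A valid assignment using 7 cabins:
  cabin 1: 10 + 1 = 11
  cabin 2: 10 + 1 = 11
  cabin 3: 10 = 10
  cabin 4: 8 + 2 = 10
  cabin 5: 7 + 2 + 2 = 11
  cabin 6: 6 + 5 = 11
  cabin 7: 5 + 2 = 7
Every load is within 11 people, so 7 cabins suffice.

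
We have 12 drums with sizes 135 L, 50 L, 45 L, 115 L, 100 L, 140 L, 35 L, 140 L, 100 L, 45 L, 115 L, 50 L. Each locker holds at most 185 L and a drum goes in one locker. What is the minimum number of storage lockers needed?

Total = 140 + 140 + 135 + 115 + 115 + 100 + 100 + 50 + 50 + 45 + 45 + 35 = 1070 L.
Lower bound: ⌈1070/185⌉ = 6 storage lockers.
Also, 7 drums each exceed 185/2 L, and no two of those can share a locker, so at least 7 storage lockers are needed.
A packing using 7 storage lockers:
  locker 1: 140 + 45 = 185
  locker 2: 140 + 45 = 185
  locker 3: 135 + 50 = 185
  locker 4: 115 + 50 = 165
  locker 5: 115 + 35 = 150
  locker 6: 100 = 100
  locker 7: 100 = 100
This matches the lower bound, so 7 is optimal.

7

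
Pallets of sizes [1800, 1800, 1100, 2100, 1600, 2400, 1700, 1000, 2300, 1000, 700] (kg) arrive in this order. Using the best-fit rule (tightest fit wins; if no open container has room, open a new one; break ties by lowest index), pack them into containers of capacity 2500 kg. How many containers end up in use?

9

  1800 → container 1 (new)  [load 1800/2500]
  1800 → container 2 (new)  [load 1800/2500]
  1100 → container 3 (new)  [load 1100/2500]
  2100 → container 4 (new)  [load 2100/2500]
  1600 → container 5 (new)  [load 1600/2500]
  2400 → container 6 (new)  [load 2400/2500]
  1700 → container 7 (new)  [load 1700/2500]
  1000 → container 3  [load 2100/2500]
  2300 → container 8 (new)  [load 2300/2500]
  1000 → container 9 (new)  [load 1000/2500]
  700 → container 1  [load 2500/2500]
9 containers opened.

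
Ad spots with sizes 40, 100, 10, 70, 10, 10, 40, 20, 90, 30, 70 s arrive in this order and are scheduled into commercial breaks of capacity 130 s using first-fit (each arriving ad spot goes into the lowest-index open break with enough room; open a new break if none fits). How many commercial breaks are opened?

4

  40 → break 1 (new)  [load 40/130]
  100 → break 2 (new)  [load 100/130]
  10 → break 1  [load 50/130]
  70 → break 1  [load 120/130]
  10 → break 1  [load 130/130]
  10 → break 2  [load 110/130]
  40 → break 3 (new)  [load 40/130]
  20 → break 2  [load 130/130]
  90 → break 3  [load 130/130]
  30 → break 4 (new)  [load 30/130]
  70 → break 4  [load 100/130]
4 commercial breaks opened.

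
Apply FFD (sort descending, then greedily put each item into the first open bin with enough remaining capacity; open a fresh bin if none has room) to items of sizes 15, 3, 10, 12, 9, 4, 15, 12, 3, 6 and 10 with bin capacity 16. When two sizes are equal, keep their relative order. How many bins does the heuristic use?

7

Sorted descending: 15, 15, 12, 12, 10, 10, 9, 6, 4, 3, 3.
  15 → bin 1 (new)  [load 15/16]
  15 → bin 2 (new)  [load 15/16]
  12 → bin 3 (new)  [load 12/16]
  12 → bin 4 (new)  [load 12/16]
  10 → bin 5 (new)  [load 10/16]
  10 → bin 6 (new)  [load 10/16]
  9 → bin 7 (new)  [load 9/16]
  6 → bin 5  [load 16/16]
  4 → bin 3  [load 16/16]
  3 → bin 4  [load 15/16]
  3 → bin 6  [load 13/16]
7 bins opened.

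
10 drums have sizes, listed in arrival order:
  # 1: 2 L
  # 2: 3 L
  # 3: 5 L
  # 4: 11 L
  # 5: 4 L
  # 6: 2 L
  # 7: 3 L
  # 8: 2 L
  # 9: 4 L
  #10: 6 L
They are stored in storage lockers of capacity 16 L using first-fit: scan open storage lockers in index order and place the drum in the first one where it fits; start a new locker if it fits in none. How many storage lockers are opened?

3

  2 → locker 1 (new)  [load 2/16]
  3 → locker 1  [load 5/16]
  5 → locker 1  [load 10/16]
  11 → locker 2 (new)  [load 11/16]
  4 → locker 1  [load 14/16]
  2 → locker 1  [load 16/16]
  3 → locker 2  [load 14/16]
  2 → locker 2  [load 16/16]
  4 → locker 3 (new)  [load 4/16]
  6 → locker 3  [load 10/16]
3 storage lockers opened.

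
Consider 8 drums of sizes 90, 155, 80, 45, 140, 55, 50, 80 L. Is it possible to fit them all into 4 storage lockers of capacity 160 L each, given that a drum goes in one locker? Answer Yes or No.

Total = 695 L; ⌈695/160⌉ = 5.
At least 5 storage lockers are required, but only 4 are allowed.

No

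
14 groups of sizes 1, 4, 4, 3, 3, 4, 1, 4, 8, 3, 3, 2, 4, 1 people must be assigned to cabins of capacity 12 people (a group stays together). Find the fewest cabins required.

Total = 8 + 4 + 4 + 4 + 4 + 4 + 3 + 3 + 3 + 3 + 2 + 1 + 1 + 1 = 45 people.
Lower bound: ⌈45/12⌉ = 4 cabins.
A packing using 4 cabins:
  cabin 1: 8 + 4 = 12
  cabin 2: 4 + 4 + 4 = 12
  cabin 3: 4 + 3 + 3 + 2 = 12
  cabin 4: 3 + 3 + 1 + 1 + 1 = 9
This matches the lower bound, so 4 is optimal.

4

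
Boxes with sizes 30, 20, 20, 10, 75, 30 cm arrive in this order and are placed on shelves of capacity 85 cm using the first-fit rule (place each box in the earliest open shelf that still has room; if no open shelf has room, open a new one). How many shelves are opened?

  30 → shelf 1 (new)  [load 30/85]
  20 → shelf 1  [load 50/85]
  20 → shelf 1  [load 70/85]
  10 → shelf 1  [load 80/85]
  75 → shelf 2 (new)  [load 75/85]
  30 → shelf 3 (new)  [load 30/85]
3 shelves opened.

3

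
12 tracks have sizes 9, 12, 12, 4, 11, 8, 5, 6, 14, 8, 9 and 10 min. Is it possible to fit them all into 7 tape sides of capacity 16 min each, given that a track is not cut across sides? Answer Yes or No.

Total = 108 min; ⌈108/16⌉ = 7.
The bound of 7 does not rule out 7, but exhaustive search shows no assignment into 7 tape sides of capacity 16 min exists — the minimum is 8.

No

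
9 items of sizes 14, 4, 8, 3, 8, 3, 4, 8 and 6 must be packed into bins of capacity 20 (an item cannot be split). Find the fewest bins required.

3

Total = 14 + 8 + 8 + 8 + 6 + 4 + 4 + 3 + 3 = 58.
Lower bound: ⌈58/20⌉ = 3 bins.
A packing using 3 bins:
  bin 1: 14 + 6 = 20
  bin 2: 8 + 8 + 4 = 20
  bin 3: 8 + 4 + 3 + 3 = 18
This matches the lower bound, so 3 is optimal.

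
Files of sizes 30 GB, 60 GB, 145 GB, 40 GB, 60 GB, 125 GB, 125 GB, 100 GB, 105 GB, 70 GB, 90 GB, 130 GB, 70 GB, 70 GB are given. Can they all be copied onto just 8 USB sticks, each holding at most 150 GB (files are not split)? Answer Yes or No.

No

Total = 1220 GB; ⌈1220/150⌉ = 9.
At least 9 USB sticks are required, but only 8 are allowed.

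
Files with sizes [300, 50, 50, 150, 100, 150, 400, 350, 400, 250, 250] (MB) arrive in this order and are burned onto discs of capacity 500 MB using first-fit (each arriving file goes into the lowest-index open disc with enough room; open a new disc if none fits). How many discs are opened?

6

  300 → disc 1 (new)  [load 300/500]
  50 → disc 1  [load 350/500]
  50 → disc 1  [load 400/500]
  150 → disc 2 (new)  [load 150/500]
  100 → disc 1  [load 500/500]
  150 → disc 2  [load 300/500]
  400 → disc 3 (new)  [load 400/500]
  350 → disc 4 (new)  [load 350/500]
  400 → disc 5 (new)  [load 400/500]
  250 → disc 6 (new)  [load 250/500]
  250 → disc 6  [load 500/500]
6 discs opened.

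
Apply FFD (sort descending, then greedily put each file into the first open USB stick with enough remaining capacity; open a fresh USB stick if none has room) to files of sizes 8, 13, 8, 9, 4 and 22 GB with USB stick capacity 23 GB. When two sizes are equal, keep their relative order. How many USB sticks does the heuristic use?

3

Sorted descending: 22, 13, 9, 8, 8, 4.
  22 → USB stick 1 (new)  [load 22/23]
  13 → USB stick 2 (new)  [load 13/23]
  9 → USB stick 2  [load 22/23]
  8 → USB stick 3 (new)  [load 8/23]
  8 → USB stick 3  [load 16/23]
  4 → USB stick 3  [load 20/23]
3 USB sticks opened.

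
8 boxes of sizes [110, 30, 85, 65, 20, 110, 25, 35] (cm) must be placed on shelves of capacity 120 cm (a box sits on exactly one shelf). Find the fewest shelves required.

5

Total = 110 + 110 + 85 + 65 + 35 + 30 + 25 + 20 = 480 cm.
Lower bound: ⌈480/120⌉ = 4 shelves.
A packing using 5 shelves:
  shelf 1: 110 = 110
  shelf 2: 110 = 110
  shelf 3: 85 + 35 = 120
  shelf 4: 65 + 30 + 25 = 120
  shelf 5: 20 = 20
No arrangement into 4 shelves stays within capacity, so 5 is optimal.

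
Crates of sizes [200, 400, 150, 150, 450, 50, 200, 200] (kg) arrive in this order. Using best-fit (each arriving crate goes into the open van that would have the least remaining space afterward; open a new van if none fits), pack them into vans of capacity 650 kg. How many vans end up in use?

3

  200 → van 1 (new)  [load 200/650]
  400 → van 1  [load 600/650]
  150 → van 2 (new)  [load 150/650]
  150 → van 2  [load 300/650]
  450 → van 3 (new)  [load 450/650]
  50 → van 1  [load 650/650]
  200 → van 3  [load 650/650]
  200 → van 2  [load 500/650]
3 vans opened.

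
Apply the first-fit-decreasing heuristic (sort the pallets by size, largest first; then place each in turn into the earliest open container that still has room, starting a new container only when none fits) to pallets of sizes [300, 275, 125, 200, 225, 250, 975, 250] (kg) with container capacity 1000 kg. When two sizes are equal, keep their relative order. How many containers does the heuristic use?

Sorted descending: 975, 300, 275, 250, 250, 225, 200, 125.
  975 → container 1 (new)  [load 975/1000]
  300 → container 2 (new)  [load 300/1000]
  275 → container 2  [load 575/1000]
  250 → container 2  [load 825/1000]
  250 → container 3 (new)  [load 250/1000]
  225 → container 3  [load 475/1000]
  200 → container 3  [load 675/1000]
  125 → container 2  [load 950/1000]
3 containers opened.

3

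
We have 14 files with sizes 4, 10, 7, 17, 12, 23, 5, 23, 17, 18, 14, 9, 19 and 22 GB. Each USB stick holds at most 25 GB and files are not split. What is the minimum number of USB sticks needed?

Total = 23 + 23 + 22 + 19 + 18 + 17 + 17 + 14 + 12 + 10 + 9 + 7 + 5 + 4 = 200 GB.
Lower bound: ⌈200/25⌉ = 8 USB sticks.
A packing using 9 USB sticks:
  USB stick 1: 23 = 23
  USB stick 2: 23 = 23
  USB stick 3: 22 = 22
  USB stick 4: 19 + 5 = 24
  USB stick 5: 18 + 7 = 25
  USB stick 6: 17 + 4 = 21
  USB stick 7: 17 = 17
  USB stick 8: 14 + 10 = 24
  USB stick 9: 12 + 9 = 21
No arrangement into 8 USB sticks stays within capacity, so 9 is optimal.

9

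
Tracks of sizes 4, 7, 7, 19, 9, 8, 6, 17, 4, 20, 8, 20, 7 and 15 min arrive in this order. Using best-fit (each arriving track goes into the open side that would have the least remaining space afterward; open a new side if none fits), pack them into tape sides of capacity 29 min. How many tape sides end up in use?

6

  4 → side 1 (new)  [load 4/29]
  7 → side 1  [load 11/29]
  7 → side 1  [load 18/29]
  19 → side 2 (new)  [load 19/29]
  9 → side 2  [load 28/29]
  8 → side 1  [load 26/29]
  6 → side 3 (new)  [load 6/29]
  17 → side 3  [load 23/29]
  4 → side 3  [load 27/29]
  20 → side 4 (new)  [load 20/29]
  8 → side 4  [load 28/29]
  20 → side 5 (new)  [load 20/29]
  7 → side 5  [load 27/29]
  15 → side 6 (new)  [load 15/29]
6 tape sides opened.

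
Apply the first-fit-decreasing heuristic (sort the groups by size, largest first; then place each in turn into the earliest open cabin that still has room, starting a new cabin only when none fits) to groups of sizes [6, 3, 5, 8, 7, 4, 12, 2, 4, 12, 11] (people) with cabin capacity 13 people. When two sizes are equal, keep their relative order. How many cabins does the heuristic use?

Sorted descending: 12, 12, 11, 8, 7, 6, 5, 4, 4, 3, 2.
  12 → cabin 1 (new)  [load 12/13]
  12 → cabin 2 (new)  [load 12/13]
  11 → cabin 3 (new)  [load 11/13]
  8 → cabin 4 (new)  [load 8/13]
  7 → cabin 5 (new)  [load 7/13]
  6 → cabin 5  [load 13/13]
  5 → cabin 4  [load 13/13]
  4 → cabin 6 (new)  [load 4/13]
  4 → cabin 6  [load 8/13]
  3 → cabin 6  [load 11/13]
  2 → cabin 3  [load 13/13]
6 cabins opened.

6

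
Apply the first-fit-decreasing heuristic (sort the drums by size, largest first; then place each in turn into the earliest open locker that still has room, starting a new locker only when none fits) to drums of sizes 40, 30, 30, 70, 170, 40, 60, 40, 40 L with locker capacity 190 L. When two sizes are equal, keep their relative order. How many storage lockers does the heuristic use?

Sorted descending: 170, 70, 60, 40, 40, 40, 40, 30, 30.
  170 → locker 1 (new)  [load 170/190]
  70 → locker 2 (new)  [load 70/190]
  60 → locker 2  [load 130/190]
  40 → locker 2  [load 170/190]
  40 → locker 3 (new)  [load 40/190]
  40 → locker 3  [load 80/190]
  40 → locker 3  [load 120/190]
  30 → locker 3  [load 150/190]
  30 → locker 3  [load 180/190]
3 storage lockers opened.

3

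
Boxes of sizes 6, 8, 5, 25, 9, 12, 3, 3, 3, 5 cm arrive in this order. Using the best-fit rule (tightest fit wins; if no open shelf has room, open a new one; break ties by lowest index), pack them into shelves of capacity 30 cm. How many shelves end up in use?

3

  6 → shelf 1 (new)  [load 6/30]
  8 → shelf 1  [load 14/30]
  5 → shelf 1  [load 19/30]
  25 → shelf 2 (new)  [load 25/30]
  9 → shelf 1  [load 28/30]
  12 → shelf 3 (new)  [load 12/30]
  3 → shelf 2  [load 28/30]
  3 → shelf 3  [load 15/30]
  3 → shelf 3  [load 18/30]
  5 → shelf 3  [load 23/30]
3 shelves opened.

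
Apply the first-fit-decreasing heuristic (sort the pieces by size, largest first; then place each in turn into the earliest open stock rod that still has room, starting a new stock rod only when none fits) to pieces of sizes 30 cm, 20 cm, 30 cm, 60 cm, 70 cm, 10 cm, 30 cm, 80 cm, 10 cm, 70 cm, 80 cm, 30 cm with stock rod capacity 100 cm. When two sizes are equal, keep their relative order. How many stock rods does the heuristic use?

Sorted descending: 80, 80, 70, 70, 60, 30, 30, 30, 30, 20, 10, 10.
  80 → stock rod 1 (new)  [load 80/100]
  80 → stock rod 2 (new)  [load 80/100]
  70 → stock rod 3 (new)  [load 70/100]
  70 → stock rod 4 (new)  [load 70/100]
  60 → stock rod 5 (new)  [load 60/100]
  30 → stock rod 3  [load 100/100]
  30 → stock rod 4  [load 100/100]
  30 → stock rod 5  [load 90/100]
  30 → stock rod 6 (new)  [load 30/100]
  20 → stock rod 1  [load 100/100]
  10 → stock rod 2  [load 90/100]
  10 → stock rod 2  [load 100/100]
6 stock rods opened.

6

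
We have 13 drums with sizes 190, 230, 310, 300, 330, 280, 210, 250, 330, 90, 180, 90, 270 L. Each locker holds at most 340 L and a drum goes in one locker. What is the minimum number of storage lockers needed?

11

Total = 330 + 330 + 310 + 300 + 280 + 270 + 250 + 230 + 210 + 190 + 180 + 90 + 90 = 3060 L.
Lower bound: ⌈3060/340⌉ = 9 storage lockers.
Also, 11 drums each exceed 170 L, and no two of those can share a locker, so at least 11 storage lockers are needed.
A packing using 11 storage lockers:
  locker 1: 330 = 330
  locker 2: 330 = 330
  locker 3: 310 = 310
  locker 4: 300 = 300
  locker 5: 280 = 280
  locker 6: 270 = 270
  locker 7: 250 + 90 = 340
  locker 8: 230 + 90 = 320
  locker 9: 210 = 210
  locker 10: 190 = 190
  locker 11: 180 = 180
This matches the lower bound, so 11 is optimal.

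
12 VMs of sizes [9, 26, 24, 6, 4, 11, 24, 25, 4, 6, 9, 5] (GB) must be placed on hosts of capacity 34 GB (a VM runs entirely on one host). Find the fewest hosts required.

5

Total = 26 + 25 + 24 + 24 + 11 + 9 + 9 + 6 + 6 + 5 + 4 + 4 = 153 GB.
Lower bound: ⌈153/34⌉ = 5 hosts.
A packing using 5 hosts:
  host 1: 26 + 6 = 32
  host 2: 25 + 9 = 34
  host 3: 24 + 9 = 33
  host 4: 24 + 6 + 4 = 34
  host 5: 11 + 5 + 4 = 20
This matches the lower bound, so 5 is optimal.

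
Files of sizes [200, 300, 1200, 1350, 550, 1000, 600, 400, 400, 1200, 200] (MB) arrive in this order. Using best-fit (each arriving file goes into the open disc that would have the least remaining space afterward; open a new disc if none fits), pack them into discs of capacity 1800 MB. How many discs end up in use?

5

  200 → disc 1 (new)  [load 200/1800]
  300 → disc 1  [load 500/1800]
  1200 → disc 1  [load 1700/1800]
  1350 → disc 2 (new)  [load 1350/1800]
  550 → disc 3 (new)  [load 550/1800]
  1000 → disc 3  [load 1550/1800]
  600 → disc 4 (new)  [load 600/1800]
  400 → disc 2  [load 1750/1800]
  400 → disc 4  [load 1000/1800]
  1200 → disc 5 (new)  [load 1200/1800]
  200 → disc 3  [load 1750/1800]
5 discs opened.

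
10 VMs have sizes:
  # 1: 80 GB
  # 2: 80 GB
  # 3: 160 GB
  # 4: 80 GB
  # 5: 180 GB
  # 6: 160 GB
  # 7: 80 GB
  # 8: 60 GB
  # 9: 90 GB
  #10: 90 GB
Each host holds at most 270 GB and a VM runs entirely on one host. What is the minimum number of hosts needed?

5

Total = 180 + 160 + 160 + 90 + 90 + 80 + 80 + 80 + 80 + 60 = 1060 GB.
Lower bound: ⌈1060/270⌉ = 4 hosts.
A packing using 5 hosts:
  host 1: 180 + 90 = 270
  host 2: 160 + 90 = 250
  host 3: 160 + 80 = 240
  host 4: 80 + 80 + 80 = 240
  host 5: 60 = 60
No arrangement into 4 hosts stays within capacity, so 5 is optimal.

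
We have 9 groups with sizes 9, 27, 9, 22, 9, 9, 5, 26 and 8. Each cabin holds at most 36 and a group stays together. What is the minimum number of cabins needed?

Total = 27 + 26 + 22 + 9 + 9 + 9 + 9 + 8 + 5 = 124.
Lower bound: ⌈124/36⌉ = 4 cabins.
A packing using 4 cabins:
  cabin 1: 27 + 9 = 36
  cabin 2: 26 + 9 = 35
  cabin 3: 22 + 9 + 5 = 36
  cabin 4: 9 + 8 = 17
This matches the lower bound, so 4 is optimal.

4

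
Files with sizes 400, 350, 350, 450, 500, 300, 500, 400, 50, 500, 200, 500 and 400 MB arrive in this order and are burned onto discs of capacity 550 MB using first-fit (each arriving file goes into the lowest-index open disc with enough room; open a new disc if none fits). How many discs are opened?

  400 → disc 1 (new)  [load 400/550]
  350 → disc 2 (new)  [load 350/550]
  350 → disc 3 (new)  [load 350/550]
  450 → disc 4 (new)  [load 450/550]
  500 → disc 5 (new)  [load 500/550]
  300 → disc 6 (new)  [load 300/550]
  500 → disc 7 (new)  [load 500/550]
  400 → disc 8 (new)  [load 400/550]
  50 → disc 1  [load 450/550]
  500 → disc 9 (new)  [load 500/550]
  200 → disc 2  [load 550/550]
  500 → disc 10 (new)  [load 500/550]
  400 → disc 11 (new)  [load 400/550]
11 discs opened.

11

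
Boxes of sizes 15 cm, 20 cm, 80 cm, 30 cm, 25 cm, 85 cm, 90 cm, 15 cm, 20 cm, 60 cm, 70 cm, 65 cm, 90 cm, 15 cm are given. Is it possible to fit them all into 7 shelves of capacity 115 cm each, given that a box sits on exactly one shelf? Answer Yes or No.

A valid assignment using 7 shelves:
  shelf 1: 90 + 25 = 115
  shelf 2: 90 + 20 = 110
  shelf 3: 85 + 30 = 115
  shelf 4: 80 + 20 + 15 = 115
  shelf 5: 70 + 15 + 15 = 100
  shelf 6: 65 = 65
  shelf 7: 60 = 60
Every load is within 115 cm, so 7 shelves suffice.

Yes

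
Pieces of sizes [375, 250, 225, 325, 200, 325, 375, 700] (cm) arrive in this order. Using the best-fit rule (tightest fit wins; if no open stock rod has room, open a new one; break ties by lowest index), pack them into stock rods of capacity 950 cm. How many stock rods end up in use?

  375 → stock rod 1 (new)  [load 375/950]
  250 → stock rod 1  [load 625/950]
  225 → stock rod 1  [load 850/950]
  325 → stock rod 2 (new)  [load 325/950]
  200 → stock rod 2  [load 525/950]
  325 → stock rod 2  [load 850/950]
  375 → stock rod 3 (new)  [load 375/950]
  700 → stock rod 4 (new)  [load 700/950]
4 stock rods opened.

4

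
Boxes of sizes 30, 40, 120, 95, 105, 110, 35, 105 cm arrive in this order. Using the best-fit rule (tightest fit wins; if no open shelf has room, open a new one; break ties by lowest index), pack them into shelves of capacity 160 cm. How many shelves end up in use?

  30 → shelf 1 (new)  [load 30/160]
  40 → shelf 1  [load 70/160]
  120 → shelf 2 (new)  [load 120/160]
  95 → shelf 3 (new)  [load 95/160]
  105 → shelf 4 (new)  [load 105/160]
  110 → shelf 5 (new)  [load 110/160]
  35 → shelf 2  [load 155/160]
  105 → shelf 6 (new)  [load 105/160]
6 shelves opened.

6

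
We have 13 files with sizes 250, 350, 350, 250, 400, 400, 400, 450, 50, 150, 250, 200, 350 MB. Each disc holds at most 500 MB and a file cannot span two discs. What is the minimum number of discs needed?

9

Total = 450 + 400 + 400 + 400 + 350 + 350 + 350 + 250 + 250 + 250 + 200 + 150 + 50 = 3850 MB.
Lower bound: ⌈3850/500⌉ = 8 discs.
A packing using 9 discs:
  disc 1: 450 + 50 = 500
  disc 2: 400 = 400
  disc 3: 400 = 400
  disc 4: 400 = 400
  disc 5: 350 + 150 = 500
  disc 6: 350 = 350
  disc 7: 350 = 350
  disc 8: 250 + 250 = 500
  disc 9: 250 + 200 = 450
No arrangement into 8 discs stays within capacity, so 9 is optimal.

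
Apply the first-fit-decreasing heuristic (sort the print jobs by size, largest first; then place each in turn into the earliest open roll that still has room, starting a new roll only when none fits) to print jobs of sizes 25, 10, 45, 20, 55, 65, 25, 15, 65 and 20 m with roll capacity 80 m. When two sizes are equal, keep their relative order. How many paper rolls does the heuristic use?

Sorted descending: 65, 65, 55, 45, 25, 25, 20, 20, 15, 10.
  65 → roll 1 (new)  [load 65/80]
  65 → roll 2 (new)  [load 65/80]
  55 → roll 3 (new)  [load 55/80]
  45 → roll 4 (new)  [load 45/80]
  25 → roll 3  [load 80/80]
  25 → roll 4  [load 70/80]
  20 → roll 5 (new)  [load 20/80]
  20 → roll 5  [load 40/80]
  15 → roll 1  [load 80/80]
  10 → roll 2  [load 75/80]
5 paper rolls opened.

5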